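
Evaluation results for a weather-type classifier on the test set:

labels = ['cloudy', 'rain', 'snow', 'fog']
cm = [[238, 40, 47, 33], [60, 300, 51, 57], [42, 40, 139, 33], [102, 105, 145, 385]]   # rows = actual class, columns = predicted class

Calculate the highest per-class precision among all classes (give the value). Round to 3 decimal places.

0.758

Per-class precision (TP/(TP+FP)):
  cloudy: TP=238, FP=60+42+102=204 → 238/442 = 0.5385
  rain: TP=300, FP=40+40+105=185 → 300/485 = 0.6186
  snow: TP=139, FP=47+51+145=243 → 139/382 = 0.3639
  fog: TP=385, FP=33+57+33=123 → 385/508 = 0.7579
Highest is class 'fog' with precision = 0.758.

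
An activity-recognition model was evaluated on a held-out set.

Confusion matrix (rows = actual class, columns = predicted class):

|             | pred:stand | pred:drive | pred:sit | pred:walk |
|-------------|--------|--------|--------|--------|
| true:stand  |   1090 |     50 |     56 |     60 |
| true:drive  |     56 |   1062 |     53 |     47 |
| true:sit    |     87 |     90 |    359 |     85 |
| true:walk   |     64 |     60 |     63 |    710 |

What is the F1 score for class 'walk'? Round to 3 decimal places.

Take TP from the diagonal, FP from the rest of the 'walk' prediction marginal, FN from the rest of the 'walk' actual marginal.
F1 score = 2·TP/(2·TP+FP+FN).
walk: TP=710, FP=60+47+85=192, FN=64+60+63=187 → 1420/1799 = 0.7893

0.789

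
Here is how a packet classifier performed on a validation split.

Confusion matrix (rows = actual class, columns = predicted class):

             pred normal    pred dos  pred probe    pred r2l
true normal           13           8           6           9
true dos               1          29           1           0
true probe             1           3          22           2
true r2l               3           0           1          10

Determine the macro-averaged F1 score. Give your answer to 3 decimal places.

Per-class F1 score (2·TP/(2·TP+FP+FN)):
  normal: TP=13, FP=1+1+3=5, FN=8+6+9=23 → 26/54 = 0.4815
  dos: TP=29, FP=8+3+0=11, FN=1+1+0=2 → 58/71 = 0.8169
  probe: TP=22, FP=6+1+1=8, FN=1+3+2=6 → 44/58 = 0.7586
  r2l: TP=10, FP=9+0+2=11, FN=3+0+1=4 → 20/35 = 0.5714
Macro-F1 score = mean = (0.4815 + 0.8169 + 0.7586 + 0.5714) / 4 = 0.657

0.657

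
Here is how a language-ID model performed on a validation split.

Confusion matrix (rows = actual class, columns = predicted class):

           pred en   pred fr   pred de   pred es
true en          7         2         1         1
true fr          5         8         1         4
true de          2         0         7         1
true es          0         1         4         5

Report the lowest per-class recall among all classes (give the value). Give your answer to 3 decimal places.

Per-class recall (TP/(TP+FN)):
  en: TP=7, FN=2+1+1=4 → 7/11 = 0.6364
  fr: TP=8, FN=5+1+4=10 → 8/18 = 0.4444
  de: TP=7, FN=2+0+1=3 → 7/10 = 0.7000
  es: TP=5, FN=0+1+4=5 → 5/10 = 0.5000
Lowest is class 'fr' with recall = 0.444.

0.444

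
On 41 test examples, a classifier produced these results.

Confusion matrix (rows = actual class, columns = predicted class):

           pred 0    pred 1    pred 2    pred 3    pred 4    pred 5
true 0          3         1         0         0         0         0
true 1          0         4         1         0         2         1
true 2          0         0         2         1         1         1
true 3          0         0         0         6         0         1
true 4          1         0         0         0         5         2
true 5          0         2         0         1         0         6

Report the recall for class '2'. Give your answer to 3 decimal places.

0.400

recall = TP/(TP+FN).
2: TP=2, FN=0+0+1+1+1=3 → 2/5 = 0.4000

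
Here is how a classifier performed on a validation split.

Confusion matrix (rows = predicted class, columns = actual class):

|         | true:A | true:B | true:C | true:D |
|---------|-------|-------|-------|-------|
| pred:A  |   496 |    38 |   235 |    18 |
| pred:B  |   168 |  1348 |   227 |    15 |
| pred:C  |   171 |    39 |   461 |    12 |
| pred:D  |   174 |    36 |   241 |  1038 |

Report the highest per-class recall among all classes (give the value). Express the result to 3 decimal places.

0.958

Per-class recall (TP/(TP+FN)):
  A: TP=496, FN=168+171+174=513 → 496/1009 = 0.4916
  B: TP=1348, FN=38+39+36=113 → 1348/1461 = 0.9227
  C: TP=461, FN=235+227+241=703 → 461/1164 = 0.3960
  D: TP=1038, FN=18+15+12=45 → 1038/1083 = 0.9584
Highest is class 'D' with recall = 0.958.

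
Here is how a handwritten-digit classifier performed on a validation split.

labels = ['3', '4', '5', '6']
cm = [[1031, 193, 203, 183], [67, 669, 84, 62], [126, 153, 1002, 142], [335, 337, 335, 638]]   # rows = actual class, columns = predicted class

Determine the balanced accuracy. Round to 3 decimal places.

0.623

Balanced accuracy = mean of per-class recall.
  3: recall = 1031/1610 = 0.6404
  4: recall = 669/882 = 0.7585
  5: recall = 1002/1423 = 0.7041
  6: recall = 638/1645 = 0.3878
Mean = (0.6404 + 0.7585 + 0.7041 + 0.3878) / 4 = 0.623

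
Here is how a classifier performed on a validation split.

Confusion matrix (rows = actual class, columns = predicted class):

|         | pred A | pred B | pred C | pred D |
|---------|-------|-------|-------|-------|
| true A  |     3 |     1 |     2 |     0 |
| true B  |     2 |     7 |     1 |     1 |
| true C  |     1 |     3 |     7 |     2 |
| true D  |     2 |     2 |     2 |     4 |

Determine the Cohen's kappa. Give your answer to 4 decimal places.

0.3576

Observed agreement pₒ = trace/N = 21/40 = 0.52500
Expected agreement pₑ = Σ (rowᵢ·colᵢ)/N² = (6·8 + 11·13 + 13·12 + 10·7)/40² = 0.26063
κ = (pₒ − pₑ)/(1 − pₑ) = (0.52500 − 0.26063)/(1 − 0.26063) = 0.3576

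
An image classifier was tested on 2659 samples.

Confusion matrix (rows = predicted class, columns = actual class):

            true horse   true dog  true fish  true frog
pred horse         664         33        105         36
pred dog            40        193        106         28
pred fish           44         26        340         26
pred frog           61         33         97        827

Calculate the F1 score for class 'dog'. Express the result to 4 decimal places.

One-vs-rest for 'dog': TP = diagonal; FP = other classes predicted 'dog'; FN = 'dog' predicted as other.
F1 score = 2·TP/(2·TP+FP+FN).
dog: TP=193, FP=40+106+28=174, FN=33+26+33=92 → 386/652 = 0.59202

0.5920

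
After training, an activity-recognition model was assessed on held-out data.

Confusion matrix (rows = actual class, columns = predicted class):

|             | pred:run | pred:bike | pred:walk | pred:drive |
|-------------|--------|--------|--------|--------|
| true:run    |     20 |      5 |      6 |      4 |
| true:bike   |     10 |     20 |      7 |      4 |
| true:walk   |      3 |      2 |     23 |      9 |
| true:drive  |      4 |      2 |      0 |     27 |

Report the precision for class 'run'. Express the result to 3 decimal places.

0.541

Take TP from the diagonal, FP from the rest of the 'run' prediction marginal, FN from the rest of the 'run' actual marginal.
precision = TP/(TP+FP).
run: TP=20, FP=10+3+4=17 → 20/37 = 0.5405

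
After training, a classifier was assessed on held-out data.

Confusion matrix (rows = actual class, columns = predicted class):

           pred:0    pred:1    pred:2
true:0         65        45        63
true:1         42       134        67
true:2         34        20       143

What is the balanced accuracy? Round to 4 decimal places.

Balanced accuracy = mean of per-class recall.
  0: recall = 65/173 = 0.37572
  1: recall = 134/243 = 0.55144
  2: recall = 143/197 = 0.72589
Mean = (0.37572 + 0.55144 + 0.72589) / 3 = 0.5510

0.5510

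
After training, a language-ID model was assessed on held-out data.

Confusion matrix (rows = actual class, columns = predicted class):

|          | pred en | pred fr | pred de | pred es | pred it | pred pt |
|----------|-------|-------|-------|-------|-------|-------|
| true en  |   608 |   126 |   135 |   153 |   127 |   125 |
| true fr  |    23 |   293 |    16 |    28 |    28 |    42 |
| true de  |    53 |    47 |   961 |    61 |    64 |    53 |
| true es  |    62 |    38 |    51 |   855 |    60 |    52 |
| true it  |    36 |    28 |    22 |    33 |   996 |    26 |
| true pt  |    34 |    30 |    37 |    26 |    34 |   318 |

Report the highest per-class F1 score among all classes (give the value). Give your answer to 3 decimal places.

Per-class F1 score (2·TP/(2·TP+FP+FN)):
  en: TP=608, FP=23+53+62+36+34=208, FN=126+135+153+127+125=666 → 1216/2090 = 0.5818
  fr: TP=293, FP=126+47+38+28+30=269, FN=23+16+28+28+42=137 → 586/992 = 0.5907
  de: TP=961, FP=135+16+51+22+37=261, FN=53+47+61+64+53=278 → 1922/2461 = 0.7810
  es: TP=855, FP=153+28+61+33+26=301, FN=62+38+51+60+52=263 → 1710/2274 = 0.7520
  it: TP=996, FP=127+28+64+60+34=313, FN=36+28+22+33+26=145 → 1992/2450 = 0.8131
  pt: TP=318, FP=125+42+53+52+26=298, FN=34+30+37+26+34=161 → 636/1095 = 0.5808
Highest is class 'it' with F1 score = 0.813.

0.813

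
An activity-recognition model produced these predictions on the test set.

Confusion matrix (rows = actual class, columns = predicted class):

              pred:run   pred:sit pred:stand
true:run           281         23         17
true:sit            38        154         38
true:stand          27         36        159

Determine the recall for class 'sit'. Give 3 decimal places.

Take TP from the diagonal, FP from the rest of the 'sit' prediction marginal, FN from the rest of the 'sit' actual marginal.
recall = TP/(TP+FN).
sit: TP=154, FN=38+38=76 → 154/230 = 0.6696

0.670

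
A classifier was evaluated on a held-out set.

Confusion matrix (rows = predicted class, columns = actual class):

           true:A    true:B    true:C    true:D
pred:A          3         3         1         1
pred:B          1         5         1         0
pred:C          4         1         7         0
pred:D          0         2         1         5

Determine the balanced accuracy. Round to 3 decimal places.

Balanced accuracy = mean of per-class recall.
  A: recall = 3/8 = 0.3750
  B: recall = 5/11 = 0.4545
  C: recall = 7/10 = 0.7000
  D: recall = 5/6 = 0.8333
Mean = (0.3750 + 0.4545 + 0.7000 + 0.8333) / 4 = 0.591

0.591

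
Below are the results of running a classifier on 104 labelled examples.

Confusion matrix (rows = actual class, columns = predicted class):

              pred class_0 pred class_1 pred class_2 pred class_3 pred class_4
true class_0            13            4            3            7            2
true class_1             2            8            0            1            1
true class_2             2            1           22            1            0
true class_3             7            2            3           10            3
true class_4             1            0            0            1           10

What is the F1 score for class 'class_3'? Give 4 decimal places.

Treat 'class_3' as positive and all other classes as negative.
F1 score = 2·TP/(2·TP+FP+FN).
class_3: TP=10, FP=7+1+1+1=10, FN=7+2+3+3=15 → 20/45 = 0.44444

0.4444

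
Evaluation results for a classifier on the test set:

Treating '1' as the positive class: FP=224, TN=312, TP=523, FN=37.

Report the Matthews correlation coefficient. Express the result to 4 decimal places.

MCC = (TP·TN − FP·FN) / √((TP+FP)(TP+FN)(TN+FP)(TN+FN))
Numerator = 523·312 − 224·37 = 154888
Denominator = √(747·560·536·349) = √78252612480 = 279736.6842
MCC = 154888 / 279736.6842 = 0.5537

0.5537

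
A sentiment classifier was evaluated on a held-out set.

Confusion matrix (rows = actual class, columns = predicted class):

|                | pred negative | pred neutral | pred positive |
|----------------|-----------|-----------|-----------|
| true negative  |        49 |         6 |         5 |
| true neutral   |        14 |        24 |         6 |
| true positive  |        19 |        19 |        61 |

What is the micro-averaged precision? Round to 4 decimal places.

Micro-averaging pools counts across classes: ΣTP=134, ΣFP=69, ΣFN=69.
Micro-precision = TP/(TP+FP) on pooled counts = 0.6601 (equals overall accuracy in single-label multiclass).

0.6601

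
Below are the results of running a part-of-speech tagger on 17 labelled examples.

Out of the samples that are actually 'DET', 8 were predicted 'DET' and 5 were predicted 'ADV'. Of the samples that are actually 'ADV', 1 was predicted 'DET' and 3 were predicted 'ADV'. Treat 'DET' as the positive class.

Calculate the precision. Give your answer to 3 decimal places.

0.889

Precision = TP/(TP+FP) = 8/(8+1) = 8/9 = 0.889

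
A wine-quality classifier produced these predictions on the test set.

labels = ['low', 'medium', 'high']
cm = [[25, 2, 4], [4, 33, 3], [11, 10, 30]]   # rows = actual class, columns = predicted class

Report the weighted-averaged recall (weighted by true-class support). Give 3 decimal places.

Per-class recall (TP/(TP+FN)):
  low: TP=25, FN=2+4=6 → 25/31 = 0.8065
  medium: TP=33, FN=4+3=7 → 33/40 = 0.8250
  high: TP=30, FN=11+10=21 → 30/51 = 0.5882
Weighted-recall = Σ (supportᵢ/N)·recallᵢ with N=122: (31/122)·0.8065 + (40/122)·0.8250 + (51/122)·0.5882 = 0.721

0.721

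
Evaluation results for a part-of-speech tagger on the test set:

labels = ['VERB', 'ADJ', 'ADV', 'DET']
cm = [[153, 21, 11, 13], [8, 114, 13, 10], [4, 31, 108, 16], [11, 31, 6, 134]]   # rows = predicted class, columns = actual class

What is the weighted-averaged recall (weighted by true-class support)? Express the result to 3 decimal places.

0.744

Per-class recall (TP/(TP+FN)):
  VERB: TP=153, FN=8+4+11=23 → 153/176 = 0.8693
  ADJ: TP=114, FN=21+31+31=83 → 114/197 = 0.5787
  ADV: TP=108, FN=11+13+6=30 → 108/138 = 0.7826
  DET: TP=134, FN=13+10+16=39 → 134/173 = 0.7746
Weighted-recall = Σ (supportᵢ/N)·recallᵢ with N=684: (176/684)·0.8693 + (197/684)·0.5787 + (138/684)·0.7826 + (173/684)·0.7746 = 0.744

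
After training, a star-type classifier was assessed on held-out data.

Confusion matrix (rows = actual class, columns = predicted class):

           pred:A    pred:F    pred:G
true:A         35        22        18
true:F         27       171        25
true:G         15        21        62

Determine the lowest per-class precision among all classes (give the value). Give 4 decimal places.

Per-class precision (TP/(TP+FP)):
  A: TP=35, FP=27+15=42 → 35/77 = 0.45455
  F: TP=171, FP=22+21=43 → 171/214 = 0.79907
  G: TP=62, FP=18+25=43 → 62/105 = 0.59048
Lowest is class 'A' with precision = 0.4545.

0.4545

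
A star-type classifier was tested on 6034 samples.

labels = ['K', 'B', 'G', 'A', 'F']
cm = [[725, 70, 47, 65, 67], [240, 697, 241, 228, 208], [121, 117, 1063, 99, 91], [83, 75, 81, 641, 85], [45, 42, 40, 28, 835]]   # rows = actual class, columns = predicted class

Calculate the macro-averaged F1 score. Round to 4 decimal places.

0.6560

Per-class F1 score (2·TP/(2·TP+FP+FN)):
  K: TP=725, FP=240+121+83+45=489, FN=70+47+65+67=249 → 1450/2188 = 0.66271
  B: TP=697, FP=70+117+75+42=304, FN=240+241+228+208=917 → 1394/2615 = 0.53308
  G: TP=1063, FP=47+241+81+40=409, FN=121+117+99+91=428 → 2126/2963 = 0.71752
  A: TP=641, FP=65+228+99+28=420, FN=83+75+81+85=324 → 1282/2026 = 0.63277
  F: TP=835, FP=67+208+91+85=451, FN=45+42+40+28=155 → 1670/2276 = 0.73374
Macro-F1 score = mean = (0.66271 + 0.53308 + 0.71752 + 0.63277 + 0.73374) / 5 = 0.6560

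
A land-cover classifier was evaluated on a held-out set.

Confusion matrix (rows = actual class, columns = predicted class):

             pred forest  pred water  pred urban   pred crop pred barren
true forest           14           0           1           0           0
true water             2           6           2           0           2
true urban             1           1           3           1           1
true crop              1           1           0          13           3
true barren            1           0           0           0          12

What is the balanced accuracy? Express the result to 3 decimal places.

Balanced accuracy = mean of per-class recall.
  forest: recall = 14/15 = 0.9333
  water: recall = 6/12 = 0.5000
  urban: recall = 3/7 = 0.4286
  crop: recall = 13/18 = 0.7222
  barren: recall = 12/13 = 0.9231
Mean = (0.9333 + 0.5000 + 0.4286 + 0.7222 + 0.9231) / 5 = 0.701

0.701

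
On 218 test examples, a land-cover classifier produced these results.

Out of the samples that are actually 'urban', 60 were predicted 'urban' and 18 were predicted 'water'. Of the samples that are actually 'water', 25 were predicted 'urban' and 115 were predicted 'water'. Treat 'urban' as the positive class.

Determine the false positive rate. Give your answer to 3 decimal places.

FPR = FP/(FP+TN) = 25/(25+115) = 0.179

0.179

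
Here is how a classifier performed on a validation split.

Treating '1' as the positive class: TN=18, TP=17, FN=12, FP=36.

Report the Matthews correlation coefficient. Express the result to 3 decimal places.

MCC = (TP·TN − FP·FN) / √((TP+FP)(TP+FN)(TN+FP)(TN+FN))
Numerator = 17·18 − 36·12 = -126
Denominator = √(53·29·54·30) = √2489940 = 1577.9544
MCC = -126 / 1577.9544 = -0.080

-0.080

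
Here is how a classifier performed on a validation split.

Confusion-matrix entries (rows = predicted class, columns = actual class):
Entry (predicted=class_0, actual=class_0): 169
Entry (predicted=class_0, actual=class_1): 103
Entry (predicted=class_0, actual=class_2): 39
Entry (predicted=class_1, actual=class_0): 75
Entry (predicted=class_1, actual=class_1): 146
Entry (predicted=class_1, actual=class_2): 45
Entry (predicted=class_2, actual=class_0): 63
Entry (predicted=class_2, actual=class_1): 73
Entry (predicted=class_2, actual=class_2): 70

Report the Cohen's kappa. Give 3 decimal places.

0.221

Observed agreement pₒ = trace/N = 385/783 = 0.4917
Expected agreement pₑ = Σ (rowᵢ·colᵢ)/N² = (307·311 + 322·266 + 154·206)/783² = 0.3472
κ = (pₒ − pₑ)/(1 − pₑ) = (0.4917 − 0.3472)/(1 − 0.3472) = 0.221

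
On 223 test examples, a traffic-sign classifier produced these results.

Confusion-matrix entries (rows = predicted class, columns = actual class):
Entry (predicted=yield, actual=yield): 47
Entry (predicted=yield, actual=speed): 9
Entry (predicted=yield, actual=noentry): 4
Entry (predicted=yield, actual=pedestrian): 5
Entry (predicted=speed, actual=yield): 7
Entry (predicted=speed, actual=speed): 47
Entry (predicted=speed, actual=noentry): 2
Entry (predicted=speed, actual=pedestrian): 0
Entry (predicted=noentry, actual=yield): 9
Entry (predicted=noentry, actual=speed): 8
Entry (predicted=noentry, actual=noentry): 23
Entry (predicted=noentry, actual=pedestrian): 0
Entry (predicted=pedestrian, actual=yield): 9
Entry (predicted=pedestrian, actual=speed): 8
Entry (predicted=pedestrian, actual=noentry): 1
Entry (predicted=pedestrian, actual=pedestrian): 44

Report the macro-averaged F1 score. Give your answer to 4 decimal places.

0.7176

Per-class F1 score (2·TP/(2·TP+FP+FN)):
  yield: TP=47, FP=9+4+5=18, FN=7+9+9=25 → 94/137 = 0.68613
  speed: TP=47, FP=7+2+0=9, FN=9+8+8=25 → 94/128 = 0.73438
  noentry: TP=23, FP=9+8+0=17, FN=4+2+1=7 → 46/70 = 0.65714
  pedestrian: TP=44, FP=9+8+1=18, FN=5+0+0=5 → 88/111 = 0.79279
Macro-F1 score = mean = (0.68613 + 0.73438 + 0.65714 + 0.79279) / 4 = 0.7176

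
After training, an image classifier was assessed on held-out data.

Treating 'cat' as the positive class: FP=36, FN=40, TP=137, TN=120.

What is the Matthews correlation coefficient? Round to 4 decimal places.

MCC = (TP·TN − FP·FN) / √((TP+FP)(TP+FN)(TN+FP)(TN+FN))
Numerator = 137·120 − 36·40 = 15000
Denominator = √(173·177·156·160) = √764300160 = 27645.9791
MCC = 15000 / 27645.9791 = 0.5426

0.5426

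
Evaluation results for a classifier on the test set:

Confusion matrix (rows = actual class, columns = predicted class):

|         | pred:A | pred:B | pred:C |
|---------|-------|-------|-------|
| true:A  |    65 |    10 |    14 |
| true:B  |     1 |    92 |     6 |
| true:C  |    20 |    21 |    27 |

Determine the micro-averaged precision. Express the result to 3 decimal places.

0.719

Micro-averaging pools counts across classes: ΣTP=184, ΣFP=72, ΣFN=72.
Micro-precision = TP/(TP+FP) on pooled counts = 0.719 (equals overall accuracy in single-label multiclass).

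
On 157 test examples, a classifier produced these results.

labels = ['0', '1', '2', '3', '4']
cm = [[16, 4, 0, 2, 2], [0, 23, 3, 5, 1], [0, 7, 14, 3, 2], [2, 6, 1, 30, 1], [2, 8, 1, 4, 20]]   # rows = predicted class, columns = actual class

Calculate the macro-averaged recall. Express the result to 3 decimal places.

Per-class recall (TP/(TP+FN)):
  0: TP=16, FN=0+0+2+2=4 → 16/20 = 0.8000
  1: TP=23, FN=4+7+6+8=25 → 23/48 = 0.4792
  2: TP=14, FN=0+3+1+1=5 → 14/19 = 0.7368
  3: TP=30, FN=2+5+3+4=14 → 30/44 = 0.6818
  4: TP=20, FN=2+1+2+1=6 → 20/26 = 0.7692
Macro-recall = mean = (0.8000 + 0.4792 + 0.7368 + 0.6818 + 0.7692) / 5 = 0.693

0.693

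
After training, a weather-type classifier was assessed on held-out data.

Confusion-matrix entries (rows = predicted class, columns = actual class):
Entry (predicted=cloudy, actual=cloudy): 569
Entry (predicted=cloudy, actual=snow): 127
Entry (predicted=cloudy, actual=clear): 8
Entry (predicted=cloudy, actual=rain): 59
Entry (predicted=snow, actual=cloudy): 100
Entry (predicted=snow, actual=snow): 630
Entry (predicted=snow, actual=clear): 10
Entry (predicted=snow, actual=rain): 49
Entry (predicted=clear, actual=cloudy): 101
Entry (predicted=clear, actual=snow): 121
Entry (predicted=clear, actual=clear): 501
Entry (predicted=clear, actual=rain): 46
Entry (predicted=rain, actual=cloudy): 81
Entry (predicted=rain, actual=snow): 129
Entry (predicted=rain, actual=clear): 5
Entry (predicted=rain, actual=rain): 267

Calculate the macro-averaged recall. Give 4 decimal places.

0.7211

Per-class recall (TP/(TP+FN)):
  cloudy: TP=569, FN=100+101+81=282 → 569/851 = 0.66863
  snow: TP=630, FN=127+121+129=377 → 630/1007 = 0.62562
  clear: TP=501, FN=8+10+5=23 → 501/524 = 0.95611
  rain: TP=267, FN=59+49+46=154 → 267/421 = 0.63420
Macro-recall = mean = (0.66863 + 0.62562 + 0.95611 + 0.63420) / 4 = 0.7211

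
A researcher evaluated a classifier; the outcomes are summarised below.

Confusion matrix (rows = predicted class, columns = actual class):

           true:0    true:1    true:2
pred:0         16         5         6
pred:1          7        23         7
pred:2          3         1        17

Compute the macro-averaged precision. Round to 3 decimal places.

Per-class precision (TP/(TP+FP)):
  0: TP=16, FP=5+6=11 → 16/27 = 0.5926
  1: TP=23, FP=7+7=14 → 23/37 = 0.6216
  2: TP=17, FP=3+1=4 → 17/21 = 0.8095
Macro-precision = mean = (0.5926 + 0.6216 + 0.8095) / 3 = 0.675

0.675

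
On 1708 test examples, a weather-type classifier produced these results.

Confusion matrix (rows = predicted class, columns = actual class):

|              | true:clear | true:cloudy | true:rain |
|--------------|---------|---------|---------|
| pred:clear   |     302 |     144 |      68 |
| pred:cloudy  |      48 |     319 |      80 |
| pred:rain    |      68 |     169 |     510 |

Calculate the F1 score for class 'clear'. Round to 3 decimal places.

0.648

One-vs-rest for 'clear': TP = diagonal; FP = other classes predicted 'clear'; FN = 'clear' predicted as other.
F1 score = 2·TP/(2·TP+FP+FN).
clear: TP=302, FP=144+68=212, FN=48+68=116 → 604/932 = 0.6481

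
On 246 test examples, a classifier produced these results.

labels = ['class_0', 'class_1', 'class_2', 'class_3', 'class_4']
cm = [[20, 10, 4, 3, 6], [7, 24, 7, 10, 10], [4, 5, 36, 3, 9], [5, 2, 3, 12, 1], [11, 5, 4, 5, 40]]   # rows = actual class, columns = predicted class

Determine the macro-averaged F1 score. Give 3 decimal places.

Per-class F1 score (2·TP/(2·TP+FP+FN)):
  class_0: TP=20, FP=7+4+5+11=27, FN=10+4+3+6=23 → 40/90 = 0.4444
  class_1: TP=24, FP=10+5+2+5=22, FN=7+7+10+10=34 → 48/104 = 0.4615
  class_2: TP=36, FP=4+7+3+4=18, FN=4+5+3+9=21 → 72/111 = 0.6486
  class_3: TP=12, FP=3+10+3+5=21, FN=5+2+3+1=11 → 24/56 = 0.4286
  class_4: TP=40, FP=6+10+9+1=26, FN=11+5+4+5=25 → 80/131 = 0.6107
Macro-F1 score = mean = (0.4444 + 0.4615 + 0.6486 + 0.4286 + 0.6107) / 5 = 0.519

0.519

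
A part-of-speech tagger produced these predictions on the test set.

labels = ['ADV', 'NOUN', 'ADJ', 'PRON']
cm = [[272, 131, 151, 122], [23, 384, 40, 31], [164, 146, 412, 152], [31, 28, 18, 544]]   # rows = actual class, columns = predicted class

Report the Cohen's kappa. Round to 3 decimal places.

0.480

Observed agreement pₒ = trace/N = 1612/2649 = 0.6085
Expected agreement pₑ = Σ (rowᵢ·colᵢ)/N² = (676·490 + 478·689 + 874·621 + 621·849)/2649² = 0.2466
κ = (pₒ − pₑ)/(1 − pₑ) = (0.6085 − 0.2466)/(1 − 0.2466) = 0.480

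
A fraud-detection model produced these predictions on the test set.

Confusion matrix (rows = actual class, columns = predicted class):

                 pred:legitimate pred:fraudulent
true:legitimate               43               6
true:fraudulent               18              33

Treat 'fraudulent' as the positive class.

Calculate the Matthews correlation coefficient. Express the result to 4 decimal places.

MCC = (TP·TN − FP·FN) / √((TP+FP)(TP+FN)(TN+FP)(TN+FN))
Numerator = 33·43 − 6·18 = 1311
Denominator = √(39·51·49·61) = √5945121 = 2438.2619
MCC = 1311 / 2438.2619 = 0.5377

0.5377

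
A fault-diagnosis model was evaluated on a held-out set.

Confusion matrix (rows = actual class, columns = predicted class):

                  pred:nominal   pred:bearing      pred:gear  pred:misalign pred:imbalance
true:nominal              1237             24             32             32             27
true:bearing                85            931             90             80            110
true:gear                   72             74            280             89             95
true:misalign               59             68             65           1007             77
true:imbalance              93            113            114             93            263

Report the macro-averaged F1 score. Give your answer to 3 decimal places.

0.654

Per-class F1 score (2·TP/(2·TP+FP+FN)):
  nominal: TP=1237, FP=85+72+59+93=309, FN=24+32+32+27=115 → 2474/2898 = 0.8537
  bearing: TP=931, FP=24+74+68+113=279, FN=85+90+80+110=365 → 1862/2506 = 0.7430
  gear: TP=280, FP=32+90+65+114=301, FN=72+74+89+95=330 → 560/1191 = 0.4702
  misalign: TP=1007, FP=32+80+89+93=294, FN=59+68+65+77=269 → 2014/2577 = 0.7815
  imbalance: TP=263, FP=27+110+95+77=309, FN=93+113+114+93=413 → 526/1248 = 0.4215
Macro-F1 score = mean = (0.8537 + 0.7430 + 0.4702 + 0.7815 + 0.4215) / 5 = 0.654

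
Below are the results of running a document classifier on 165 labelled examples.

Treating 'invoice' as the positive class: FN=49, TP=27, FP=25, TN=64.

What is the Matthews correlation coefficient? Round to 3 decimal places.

0.080

MCC = (TP·TN − FP·FN) / √((TP+FP)(TP+FN)(TN+FP)(TN+FN))
Numerator = 27·64 − 25·49 = 503
Denominator = √(52·76·89·113) = √39745264 = 6304.3845
MCC = 503 / 6304.3845 = 0.080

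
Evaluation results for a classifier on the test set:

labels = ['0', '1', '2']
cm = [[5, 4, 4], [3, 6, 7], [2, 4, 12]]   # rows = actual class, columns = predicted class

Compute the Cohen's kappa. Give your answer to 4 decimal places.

Observed agreement pₒ = trace/N = 23/47 = 0.48936
Expected agreement pₑ = Σ (rowᵢ·colᵢ)/N² = (13·10 + 16·14 + 18·23)/47² = 0.34767
κ = (pₒ − pₑ)/(1 − pₑ) = (0.48936 − 0.34767)/(1 − 0.34767) = 0.2172

0.2172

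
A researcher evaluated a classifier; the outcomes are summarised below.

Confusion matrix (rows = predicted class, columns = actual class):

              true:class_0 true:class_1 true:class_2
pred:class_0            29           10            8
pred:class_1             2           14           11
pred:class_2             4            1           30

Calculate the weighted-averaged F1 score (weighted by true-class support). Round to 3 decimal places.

0.672

Per-class F1 score (2·TP/(2·TP+FP+FN)):
  class_0: TP=29, FP=10+8=18, FN=2+4=6 → 58/82 = 0.7073
  class_1: TP=14, FP=2+11=13, FN=10+1=11 → 28/52 = 0.5385
  class_2: TP=30, FP=4+1=5, FN=8+11=19 → 60/84 = 0.7143
Weighted-F1 score = Σ (supportᵢ/N)·F1 scoreᵢ with N=109: (35/109)·0.7073 + (25/109)·0.5385 + (49/109)·0.7143 = 0.672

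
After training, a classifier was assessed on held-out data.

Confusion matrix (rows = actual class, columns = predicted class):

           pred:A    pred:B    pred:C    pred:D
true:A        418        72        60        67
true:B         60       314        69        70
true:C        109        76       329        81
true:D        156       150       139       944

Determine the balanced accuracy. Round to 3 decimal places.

Balanced accuracy = mean of per-class recall.
  A: recall = 418/617 = 0.6775
  B: recall = 314/513 = 0.6121
  C: recall = 329/595 = 0.5529
  D: recall = 944/1389 = 0.6796
Mean = (0.6775 + 0.6121 + 0.5529 + 0.6796) / 4 = 0.631

0.631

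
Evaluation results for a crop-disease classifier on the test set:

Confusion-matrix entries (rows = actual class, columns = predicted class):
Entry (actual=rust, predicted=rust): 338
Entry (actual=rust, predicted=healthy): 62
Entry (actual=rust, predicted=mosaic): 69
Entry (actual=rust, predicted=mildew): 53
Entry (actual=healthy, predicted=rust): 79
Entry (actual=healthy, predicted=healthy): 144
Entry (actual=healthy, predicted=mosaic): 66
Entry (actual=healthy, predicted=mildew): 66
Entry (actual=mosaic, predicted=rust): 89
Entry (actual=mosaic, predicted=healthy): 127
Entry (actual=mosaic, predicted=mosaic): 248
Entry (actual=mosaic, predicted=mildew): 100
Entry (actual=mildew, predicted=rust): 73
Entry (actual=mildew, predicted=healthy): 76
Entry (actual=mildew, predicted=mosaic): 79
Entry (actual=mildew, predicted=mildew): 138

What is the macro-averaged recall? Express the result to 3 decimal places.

0.467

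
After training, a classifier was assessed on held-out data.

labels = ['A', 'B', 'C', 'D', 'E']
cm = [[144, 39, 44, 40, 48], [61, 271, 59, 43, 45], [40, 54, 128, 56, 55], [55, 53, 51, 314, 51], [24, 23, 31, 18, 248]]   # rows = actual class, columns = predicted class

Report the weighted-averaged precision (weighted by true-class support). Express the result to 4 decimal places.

0.5571

Per-class precision (TP/(TP+FP)):
  A: TP=144, FP=61+40+55+24=180 → 144/324 = 0.44444
  B: TP=271, FP=39+54+53+23=169 → 271/440 = 0.61591
  C: TP=128, FP=44+59+51+31=185 → 128/313 = 0.40895
  D: TP=314, FP=40+43+56+18=157 → 314/471 = 0.66667
  E: TP=248, FP=48+45+55+51=199 → 248/447 = 0.55481
Weighted-precision = Σ (supportᵢ/N)·precisionᵢ with N=1995: (315/1995)·0.44444 + (479/1995)·0.61591 + (333/1995)·0.40895 + (524/1995)·0.66667 + (344/1995)·0.55481 = 0.5571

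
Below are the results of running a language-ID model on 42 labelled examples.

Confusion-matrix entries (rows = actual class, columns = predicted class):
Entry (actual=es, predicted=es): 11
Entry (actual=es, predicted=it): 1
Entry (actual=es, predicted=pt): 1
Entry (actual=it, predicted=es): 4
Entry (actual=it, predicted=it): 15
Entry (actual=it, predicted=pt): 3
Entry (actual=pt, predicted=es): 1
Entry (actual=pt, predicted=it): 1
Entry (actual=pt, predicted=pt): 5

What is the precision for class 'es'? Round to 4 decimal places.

Take TP from the diagonal, FP from the rest of the 'es' prediction marginal, FN from the rest of the 'es' actual marginal.
precision = TP/(TP+FP).
es: TP=11, FP=4+1=5 → 11/16 = 0.68750

0.6875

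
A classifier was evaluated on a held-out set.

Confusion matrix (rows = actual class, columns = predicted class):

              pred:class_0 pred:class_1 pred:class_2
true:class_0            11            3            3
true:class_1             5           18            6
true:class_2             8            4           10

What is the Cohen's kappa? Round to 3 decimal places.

0.358

Observed agreement pₒ = trace/N = 39/68 = 0.5735
Expected agreement pₑ = Σ (rowᵢ·colᵢ)/N² = (17·24 + 29·25 + 22·19)/68² = 0.3354
κ = (pₒ − pₑ)/(1 − pₑ) = (0.5735 − 0.3354)/(1 − 0.3354) = 0.358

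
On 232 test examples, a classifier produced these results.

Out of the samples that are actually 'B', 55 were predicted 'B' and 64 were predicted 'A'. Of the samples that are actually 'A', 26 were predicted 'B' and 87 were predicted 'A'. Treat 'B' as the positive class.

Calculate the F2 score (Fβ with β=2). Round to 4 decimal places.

0.4937

Fβ = (1+β²)·TP / ((1+β²)·TP + β²·FN + FP), with β²=4
= 5·55 / (5·55 + 4·64 + 26) = 0.4937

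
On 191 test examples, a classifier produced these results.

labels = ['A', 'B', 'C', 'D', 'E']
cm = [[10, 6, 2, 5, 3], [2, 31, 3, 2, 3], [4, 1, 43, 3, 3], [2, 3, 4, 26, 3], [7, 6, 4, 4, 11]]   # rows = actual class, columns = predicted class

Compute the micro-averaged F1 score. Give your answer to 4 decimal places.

0.6335

Micro-averaging pools counts across classes: ΣTP=121, ΣFP=70, ΣFN=70.
Micro-F1 score = 2·TP/(2·TP+FP+FN) on pooled counts = 0.6335 (equals overall accuracy in single-label multiclass).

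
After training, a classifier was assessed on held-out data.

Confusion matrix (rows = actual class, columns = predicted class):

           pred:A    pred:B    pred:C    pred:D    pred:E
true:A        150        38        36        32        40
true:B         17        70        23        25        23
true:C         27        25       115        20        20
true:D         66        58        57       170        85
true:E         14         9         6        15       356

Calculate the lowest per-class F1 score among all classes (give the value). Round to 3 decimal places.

Per-class F1 score (2·TP/(2·TP+FP+FN)):
  A: TP=150, FP=17+27+66+14=124, FN=38+36+32+40=146 → 300/570 = 0.5263
  B: TP=70, FP=38+25+58+9=130, FN=17+23+25+23=88 → 140/358 = 0.3911
  C: TP=115, FP=36+23+57+6=122, FN=27+25+20+20=92 → 230/444 = 0.5180
  D: TP=170, FP=32+25+20+15=92, FN=66+58+57+85=266 → 340/698 = 0.4871
  E: TP=356, FP=40+23+20+85=168, FN=14+9+6+15=44 → 712/924 = 0.7706
Lowest is class 'B' with F1 score = 0.391.

0.391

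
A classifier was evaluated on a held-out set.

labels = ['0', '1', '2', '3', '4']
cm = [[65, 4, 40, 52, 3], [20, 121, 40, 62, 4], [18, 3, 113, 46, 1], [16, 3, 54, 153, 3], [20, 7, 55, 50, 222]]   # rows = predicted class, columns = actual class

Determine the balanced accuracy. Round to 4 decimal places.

Balanced accuracy = mean of per-class recall.
  0: recall = 65/139 = 0.46763
  1: recall = 121/138 = 0.87681
  2: recall = 113/302 = 0.37417
  3: recall = 153/363 = 0.42149
  4: recall = 222/233 = 0.95279
Mean = (0.46763 + 0.87681 + 0.37417 + 0.42149 + 0.95279) / 5 = 0.6186

0.6186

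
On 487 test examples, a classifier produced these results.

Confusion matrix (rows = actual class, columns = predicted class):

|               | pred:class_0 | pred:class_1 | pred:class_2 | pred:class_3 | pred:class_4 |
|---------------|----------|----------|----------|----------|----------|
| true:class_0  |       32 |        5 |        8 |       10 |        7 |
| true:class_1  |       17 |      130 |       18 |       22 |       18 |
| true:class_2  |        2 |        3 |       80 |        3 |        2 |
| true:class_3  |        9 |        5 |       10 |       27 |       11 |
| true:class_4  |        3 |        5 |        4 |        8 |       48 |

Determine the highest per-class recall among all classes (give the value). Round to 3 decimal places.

0.889

Per-class recall (TP/(TP+FN)):
  class_0: TP=32, FN=5+8+10+7=30 → 32/62 = 0.5161
  class_1: TP=130, FN=17+18+22+18=75 → 130/205 = 0.6341
  class_2: TP=80, FN=2+3+3+2=10 → 80/90 = 0.8889
  class_3: TP=27, FN=9+5+10+11=35 → 27/62 = 0.4355
  class_4: TP=48, FN=3+5+4+8=20 → 48/68 = 0.7059
Highest is class 'class_2' with recall = 0.889.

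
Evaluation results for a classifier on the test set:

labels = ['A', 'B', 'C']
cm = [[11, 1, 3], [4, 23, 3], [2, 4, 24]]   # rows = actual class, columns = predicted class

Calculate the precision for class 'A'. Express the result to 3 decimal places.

0.647

Treat 'A' as positive and all other classes as negative.
precision = TP/(TP+FP).
A: TP=11, FP=4+2=6 → 11/17 = 0.6471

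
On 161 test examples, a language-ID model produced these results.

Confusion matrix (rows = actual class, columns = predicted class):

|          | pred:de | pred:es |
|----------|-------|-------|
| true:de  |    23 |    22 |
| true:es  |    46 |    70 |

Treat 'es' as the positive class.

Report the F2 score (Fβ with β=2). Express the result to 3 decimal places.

0.629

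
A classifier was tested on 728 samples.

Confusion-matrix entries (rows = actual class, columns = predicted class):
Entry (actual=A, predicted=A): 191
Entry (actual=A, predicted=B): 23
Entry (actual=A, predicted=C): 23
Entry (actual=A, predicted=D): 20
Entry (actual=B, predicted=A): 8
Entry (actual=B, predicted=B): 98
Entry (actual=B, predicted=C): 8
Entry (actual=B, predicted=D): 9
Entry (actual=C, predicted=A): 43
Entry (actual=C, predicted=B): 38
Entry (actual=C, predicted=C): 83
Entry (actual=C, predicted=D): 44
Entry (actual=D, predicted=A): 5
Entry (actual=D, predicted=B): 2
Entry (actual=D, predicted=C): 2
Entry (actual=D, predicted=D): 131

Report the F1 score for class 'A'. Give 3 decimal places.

Treat 'A' as positive and all other classes as negative.
F1 score = 2·TP/(2·TP+FP+FN).
A: TP=191, FP=8+43+5=56, FN=23+23+20=66 → 382/504 = 0.7579

0.758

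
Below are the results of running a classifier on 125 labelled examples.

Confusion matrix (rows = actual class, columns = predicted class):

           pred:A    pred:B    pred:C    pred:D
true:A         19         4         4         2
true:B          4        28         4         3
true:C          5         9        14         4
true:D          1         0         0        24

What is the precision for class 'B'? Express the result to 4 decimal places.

0.6829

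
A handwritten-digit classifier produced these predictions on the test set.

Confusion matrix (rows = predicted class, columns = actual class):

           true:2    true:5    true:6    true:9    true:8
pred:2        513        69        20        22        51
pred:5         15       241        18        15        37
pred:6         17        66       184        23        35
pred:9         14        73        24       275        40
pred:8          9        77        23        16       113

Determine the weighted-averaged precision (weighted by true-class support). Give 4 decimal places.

Per-class precision (TP/(TP+FP)):
  2: TP=513, FP=69+20+22+51=162 → 513/675 = 0.76000
  5: TP=241, FP=15+18+15+37=85 → 241/326 = 0.73926
  6: TP=184, FP=17+66+23+35=141 → 184/325 = 0.56615
  9: TP=275, FP=14+73+24+40=151 → 275/426 = 0.64554
  8: TP=113, FP=9+77+23+16=125 → 113/238 = 0.47479
Weighted-precision = Σ (supportᵢ/N)·precisionᵢ with N=1990: (568/1990)·0.76000 + (526/1990)·0.73926 + (269/1990)·0.56615 + (351/1990)·0.64554 + (276/1990)·0.47479 = 0.6686

0.6686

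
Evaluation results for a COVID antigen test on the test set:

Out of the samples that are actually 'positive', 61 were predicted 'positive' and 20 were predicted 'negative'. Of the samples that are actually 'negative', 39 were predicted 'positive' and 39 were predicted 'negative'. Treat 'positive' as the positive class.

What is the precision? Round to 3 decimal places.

0.610

Precision = TP/(TP+FP) = 61/(61+39) = 61/100 = 0.610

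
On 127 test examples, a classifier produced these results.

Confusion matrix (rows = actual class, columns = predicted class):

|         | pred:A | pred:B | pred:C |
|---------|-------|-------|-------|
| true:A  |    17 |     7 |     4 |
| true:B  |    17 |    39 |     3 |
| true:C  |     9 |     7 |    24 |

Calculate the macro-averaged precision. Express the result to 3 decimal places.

Per-class precision (TP/(TP+FP)):
  A: TP=17, FP=17+9=26 → 17/43 = 0.3953
  B: TP=39, FP=7+7=14 → 39/53 = 0.7358
  C: TP=24, FP=4+3=7 → 24/31 = 0.7742
Macro-precision = mean = (0.3953 + 0.7358 + 0.7742) / 3 = 0.635

0.635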